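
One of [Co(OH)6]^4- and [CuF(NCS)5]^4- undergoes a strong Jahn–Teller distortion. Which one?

[CuF(NCS)5]^4-

[Co(OH)6]^4-: Each hydroxide is −1; balancing the −4 overall charge requires Co(II). Group 9 minus oxidation state 2 gives a d⁷ configuration. Hydroxide is a weak-field ligand for a first-row metal, so the complex is high-spin. The d⁷ configuration leaves the e_g set evenly filled (or empty) — no strong Jahn–Teller driving force.
[CuF(NCS)5]^4-: Ligand charges: each fluoride is −1; each isothiocyanate is −1. With an overall charge of −4 the copper centre must be in the +2 oxidation state. Copper is a group-11 element; Cu(II) is therefore d⁹. The t₂g⁶e_g³ configuration has an unevenly filled e_g set; the Jahn–Teller theorem predicts a tetragonal distortion (typically axial elongation) to lift the degeneracy.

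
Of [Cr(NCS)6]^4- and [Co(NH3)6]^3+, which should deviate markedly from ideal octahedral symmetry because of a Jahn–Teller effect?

[Cr(NCS)6]^4-

[Cr(NCS)6]^4-: Summing ligand charges against the −4 overall charge gives an oxidation state of +2 for chromium. Cr sits in group 6, so the d-electron count is 6 − 2 = 4. Isothiocyanate is a weak-field ligand for a first-row metal, so the complex is high-spin. The t₂g³e_g¹ (high-spin) configuration has an unevenly filled e_g set; the Jahn–Teller theorem predicts a tetragonal distortion (typically axial elongation) to lift the degeneracy.
[Co(NH3)6]^3+: Ligand charges: ammonia is neutral. With an overall charge of +3 the cobalt centre must be in the +3 oxidation state. Co sits in group 9, so the d-electron count is 9 − 3 = 6. Co(III) has an exceptionally large octahedral splitting and is low-spin with essentially every ligand except fluoride. The d⁶ configuration leaves the e_g set evenly filled (or empty) — no strong Jahn–Teller driving force.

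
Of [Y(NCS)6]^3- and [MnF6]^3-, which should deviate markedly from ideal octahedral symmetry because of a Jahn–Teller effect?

[MnF6]^3-

[Y(NCS)6]^3-: Ligand charges: each isothiocyanate is −1. With an overall charge of −3 the yttrium centre must be in the +3 oxidation state. Y sits in group 3, so the d-electron count is 3 − 3 = 0. The d⁰ configuration leaves the e_g set evenly filled (or empty) — no strong Jahn–Teller driving force.
[MnF6]^3-: Each fluoride is −1; balancing the −3 overall charge requires Mn(III). Group 7 minus oxidation state 3 gives a d⁴ configuration. Fluoride is a weak-field ligand for a first-row metal, so the complex is high-spin. The t₂g³e_g¹ (high-spin) configuration has an unevenly filled e_g set; the Jahn–Teller theorem predicts a tetragonal distortion (typically axial elongation) to lift the degeneracy.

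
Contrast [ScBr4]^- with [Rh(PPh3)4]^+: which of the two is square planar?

For [ScBr4]^-: Each bromide is −1; balancing the −1 overall charge requires Sc(III). Group 3 minus oxidation state 3 gives a d⁰ configuration. A d⁰ ion has no crystal-field stabilisation preference between square planar and tetrahedral, so four ligands adopt the sterically favoured tetrahedral geometry. → tetrahedral.
For [Rh(PPh3)4]^+: Ligand charges: triphenylphosphine is neutral. With an overall charge of +1 the rhodium centre must be in the +1 oxidation state. Group 9 minus oxidation state 1 gives a d⁸ configuration. A 4d d⁸ ion has a large crystal-field splitting; square planar leaves the high-energy d_{x²−y²} orbital empty and maximises CFSE. → square planar.

[Rh(PPh3)4]^+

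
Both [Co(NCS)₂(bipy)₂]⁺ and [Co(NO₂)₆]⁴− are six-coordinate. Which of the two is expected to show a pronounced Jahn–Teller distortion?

[Co(NCS)₂(bipy)₂]⁺: Ligand charges: each isothiocyanate is −1; 2,2′-bipyridine is neutral. With an overall charge of +1 the cobalt centre must be in the +3 oxidation state. Cobalt is a group-9 element; Co(III) is therefore d⁶. Co(III) has an exceptionally large octahedral splitting and is low-spin with essentially every ligand except fluoride. The d⁶ configuration leaves the e_g set evenly filled (or empty) — no strong Jahn–Teller driving force.
[Co(NO₂)₆]⁴−: Summing ligand charges against the −4 overall charge gives an oxidation state of +2 for cobalt. Group 9 minus oxidation state 2 gives a d⁷ configuration. Nitro (N-bound nitrite) is a strong-field ligand (high in the spectrochemical series) for a first-row metal, so the complex is low-spin. The t₂g⁶e_g¹ (low-spin) configuration has an unevenly filled e_g set; the Jahn–Teller theorem predicts a tetragonal distortion (typically axial elongation) to lift the degeneracy.

[Co(NO₂)₆]⁴−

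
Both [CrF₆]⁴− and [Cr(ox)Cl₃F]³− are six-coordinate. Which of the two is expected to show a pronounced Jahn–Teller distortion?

[CrF₆]⁴−

[CrF₆]⁴−: Summing ligand charges against the −4 overall charge gives an oxidation state of +2 for chromium. Chromium is a group-6 element; Cr(II) is therefore d⁴. Fluoride is a weak-field ligand for a first-row metal, so the complex is high-spin. The t₂g³e_g¹ (high-spin) configuration has an unevenly filled e_g set; the Jahn–Teller theorem predicts a tetragonal distortion (typically axial elongation) to lift the degeneracy.
[Cr(ox)Cl₃F]³−: Summing ligand charges against the −3 overall charge gives an oxidation state of +3 for chromium. Group 6 minus oxidation state 3 gives a d³ configuration. The d³ configuration leaves the e_g set evenly filled (or empty) — no strong Jahn–Teller driving force.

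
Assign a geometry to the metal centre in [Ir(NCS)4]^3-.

Summing ligand charges against the −3 overall charge gives an oxidation state of +1 for iridium.
Ir sits in group 9, so the d-electron count is 9 − 1 = 8.
With 4 monodentate ligands the coordination number is 4.
A 5d d⁸ ion has a large crystal-field splitting; square planar leaves the high-energy d_{x²−y²} orbital empty and maximises CFSE.

square planar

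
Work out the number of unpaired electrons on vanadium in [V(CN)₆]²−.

1 unpaired electron

Each cyanide is −1; balancing the −2 overall charge requires V(IV).
V sits in group 5, so the d-electron count is 5 − 4 = 1.
In an octahedral field the d¹ configuration is t₂g¹e_g⁰ (only one arrangement possible), giving 1 unpaired electron.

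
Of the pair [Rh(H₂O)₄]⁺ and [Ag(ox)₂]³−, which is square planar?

[Rh(H₂O)₄]⁺

For [Rh(H₂O)₄]⁺: Summing ligand charges against the +1 overall charge gives an oxidation state of +1 for rhodium. Rh sits in group 9, so the d-electron count is 9 − 1 = 8. A 4d d⁸ ion has a large crystal-field splitting; square planar leaves the high-energy d_{x²−y²} orbital empty and maximises CFSE. → square planar.
For [Ag(ox)₂]³−: Ligand charges: each oxalate is −2. With an overall charge of −3 the silver centre must be in the +1 oxidation state. Ag sits in group 11, so the d-electron count is 11 − 1 = 10. A d¹⁰ ion has no crystal-field stabilisation preference between square planar and tetrahedral, so four ligands adopt the sterically favoured tetrahedral geometry. → tetrahedral.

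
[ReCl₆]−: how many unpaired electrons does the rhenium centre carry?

Each chloride is −1; balancing the −1 overall charge requires Re(V).
Group 7 minus oxidation state 5 gives a d² configuration.
In an octahedral field the d² configuration is t₂g²e_g⁰ (only one arrangement possible), giving 2 unpaired electrons.

2 unpaired electrons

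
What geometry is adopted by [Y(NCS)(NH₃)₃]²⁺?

tetrahedral

Summing ligand charges against the +2 overall charge gives an oxidation state of +3 for yttrium.
Y sits in group 3, so the d-electron count is 3 − 3 = 0.
Coordination number: 4.
A d⁰ ion has no crystal-field stabilisation preference between square planar and tetrahedral, so four ligands adopt the sterically favoured tetrahedral geometry.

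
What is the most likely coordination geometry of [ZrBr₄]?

Ligand charges: each bromide is −1. With an overall charge of 0 the zirconium centre must be in the +4 oxidation state.
Zr sits in group 4, so the d-electron count is 4 − 4 = 0.
Coordination number: 4.
A d⁰ ion has no crystal-field stabilisation preference between square planar and tetrahedral, so four ligands adopt the sterically favoured tetrahedral geometry.

tetrahedral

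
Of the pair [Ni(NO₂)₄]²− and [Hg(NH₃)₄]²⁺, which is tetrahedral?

[Hg(NH₃)₄]²⁺

For [Ni(NO₂)₄]²−: Each nitro (N-bound nitrite) is −1; balancing the −2 overall charge requires Ni(II). Nickel is a group-10 element; Ni(II) is therefore d⁸. Nitro (N-bound nitrite) is a strong-field ligand (high in the spectrochemical series). A 3d d⁸ ion with strong-field ligands gains enough CFSE to favour square planar over tetrahedral. → square planar.
For [Hg(NH₃)₄]²⁺: Ammonia is neutral; balancing the +2 overall charge requires Hg(II). Group 12 minus oxidation state 2 gives a d¹⁰ configuration. A d¹⁰ ion has no crystal-field stabilisation preference between square planar and tetrahedral, so four ligands adopt the sterically favoured tetrahedral geometry. → tetrahedral.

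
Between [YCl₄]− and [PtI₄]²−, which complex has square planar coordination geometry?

For [YCl₄]−: Each chloride is −1; balancing the −1 overall charge requires Y(III). Yttrium is a group-3 element; Y(III) is therefore d⁰. A d⁰ ion has no crystal-field stabilisation preference between square planar and tetrahedral, so four ligands adopt the sterically favoured tetrahedral geometry. → tetrahedral.
For [PtI₄]²−: Ligand charges: each iodide is −1. With an overall charge of −2 the platinum centre must be in the +2 oxidation state. Platinum is a group-10 element; Pt(II) is therefore d⁸. A 5d d⁸ ion has a large crystal-field splitting; square planar leaves the high-energy d_{x²−y²} orbital empty and maximises CFSE. → square planar.

[PtI₄]²−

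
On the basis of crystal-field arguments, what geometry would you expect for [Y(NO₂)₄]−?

tetrahedral

Summing ligand charges against the −1 overall charge gives an oxidation state of +3 for yttrium.
Group 3 minus oxidation state 3 gives a d⁰ configuration.
With 4 monodentate ligands the coordination number is 4.
A d⁰ ion has no crystal-field stabilisation preference between square planar and tetrahedral, so four ligands adopt the sterically favoured tetrahedral geometry.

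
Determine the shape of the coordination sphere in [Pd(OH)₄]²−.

Ligand charges: each hydroxide is −1. With an overall charge of −2 the palladium centre must be in the +2 oxidation state.
Pd sits in group 10, so the d-electron count is 10 − 2 = 8.
Coordination number: 4.
A 4d d⁸ ion has a large crystal-field splitting; square planar leaves the high-energy d_{x²−y²} orbital empty and maximises CFSE.

square planar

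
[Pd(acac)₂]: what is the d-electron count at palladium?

d8

Each acetylacetonate is −1; balancing the 0 overall charge requires Pd(II).
Group 10 minus oxidation state 2 gives a d⁸ configuration.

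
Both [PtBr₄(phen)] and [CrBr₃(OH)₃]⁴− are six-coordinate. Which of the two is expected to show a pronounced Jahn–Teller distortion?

[PtBr₄(phen)]: Ligand charges: each bromide is −1; 1,10-phenanthroline is neutral. With an overall charge of 0 the platinum centre must be in the +4 oxidation state. Group 10 minus oxidation state 4 gives a d⁶ configuration. A 5d ion has a large Δₒ and is invariably low-spin. The d⁶ configuration leaves the e_g set evenly filled (or empty) — no strong Jahn–Teller driving force.
[CrBr₃(OH)₃]⁴−: Ligand charges: each bromide is −1; each hydroxide is −1. With an overall charge of −4 the chromium centre must be in the +2 oxidation state. Cr sits in group 6, so the d-electron count is 6 − 2 = 4. Bromide and hydroxide are weak-field ligands for a first-row metal, so the complex is high-spin. The t₂g³e_g¹ (high-spin) configuration has an unevenly filled e_g set; the Jahn–Teller theorem predicts a tetragonal distortion (typically axial elongation) to lift the degeneracy.

[CrBr₃(OH)₃]⁴−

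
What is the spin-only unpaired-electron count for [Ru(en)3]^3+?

Ligand charges: ethylenediamine is neutral. With an overall charge of +3 the ruthenium centre must be in the +3 oxidation state.
Group 8 minus oxidation state 3 gives a d⁵ configuration.
Counting donor atoms: 3×ethylenediamine (bidentate) → 6 donors. Coordination number = 6.
The spin state decides the count: a 4d ion has a large Δₒ and is invariably low-spin.
An octahedral low-spin d⁵ ion is t₂g⁵e_g⁰, giving 1 unpaired electron.

1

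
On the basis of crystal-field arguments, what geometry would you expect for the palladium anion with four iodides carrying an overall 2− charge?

square planar

Each iodide is −1; balancing the −2 overall charge requires Pd(II).
Pd sits in group 10, so the d-electron count is 10 − 2 = 8.
With 4 monodentate ligands the coordination number is 4.
A 4d d⁸ ion has a large crystal-field splitting; square planar leaves the high-energy d_{x²−y²} orbital empty and maximises CFSE.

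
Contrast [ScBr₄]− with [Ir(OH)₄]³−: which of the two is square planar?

[Ir(OH)₄]³−

For [ScBr₄]−: Ligand charges: each bromide is −1. With an overall charge of −1 the scandium centre must be in the +3 oxidation state. Group 3 minus oxidation state 3 gives a d⁰ configuration. A d⁰ ion has no crystal-field stabilisation preference between square planar and tetrahedral, so four ligands adopt the sterically favoured tetrahedral geometry. → tetrahedral.
For [Ir(OH)₄]³−: Ligand charges: each hydroxide is −1. With an overall charge of −3 the iridium centre must be in the +1 oxidation state. Iridium is a group-9 element; Ir(I) is therefore d⁸. A 5d d⁸ ion has a large crystal-field splitting; square planar leaves the high-energy d_{x²−y²} orbital empty and maximises CFSE. → square planar.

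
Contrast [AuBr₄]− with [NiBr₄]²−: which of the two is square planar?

[AuBr₄]−

For [AuBr₄]−: Ligand charges: each bromide is −1. With an overall charge of −1 the gold centre must be in the +3 oxidation state. Au sits in group 11, so the d-electron count is 11 − 3 = 8. A 5d d⁸ ion has a large crystal-field splitting; square planar leaves the high-energy d_{x²−y²} orbital empty and maximises CFSE. → square planar.
For [NiBr₄]²−: Ligand charges: each bromide is −1. With an overall charge of −2 the nickel centre must be in the +2 oxidation state. Nickel is a group-10 element; Ni(II) is therefore d⁸. Bromide is a weak-field ligand. With weak-field ligands the CFSE gain from square planar is small, so a 3d d⁸ ion takes the sterically preferred tetrahedral geometry. → tetrahedral.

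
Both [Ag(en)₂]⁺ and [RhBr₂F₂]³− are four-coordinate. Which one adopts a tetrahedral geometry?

For [Ag(en)₂]⁺: Ethylenediamine is neutral; balancing the +1 overall charge requires Ag(I). Silver is a group-11 element; Ag(I) is therefore d¹⁰. A d¹⁰ ion has no crystal-field stabilisation preference between square planar and tetrahedral, so four ligands adopt the sterically favoured tetrahedral geometry. → tetrahedral.
For [RhBr₂F₂]³−: Each bromide is −1; each fluoride is −1; balancing the −3 overall charge requires Rh(I). Rh sits in group 9, so the d-electron count is 9 − 1 = 8. A 4d d⁸ ion has a large crystal-field splitting; square planar leaves the high-energy d_{x²−y²} orbital empty and maximises CFSE. → square planar.

[Ag(en)₂]⁺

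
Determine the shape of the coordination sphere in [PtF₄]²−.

square planar

Summing ligand charges against the −2 overall charge gives an oxidation state of +2 for platinum.
Platinum is a group-10 element; Pt(II) is therefore d⁸.
Coordination number: 4.
A 5d d⁸ ion has a large crystal-field splitting; square planar leaves the high-energy d_{x²−y²} orbital empty and maximises CFSE.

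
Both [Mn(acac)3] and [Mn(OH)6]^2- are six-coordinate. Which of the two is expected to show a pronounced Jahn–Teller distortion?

[Mn(acac)3]: Each acetylacetonate is −1; balancing the 0 overall charge requires Mn(III). Manganese is a group-7 element; Mn(III) is therefore d⁴. Acetylacetonate is a weak-field ligand for a first-row metal, so the complex is high-spin. The t₂g³e_g¹ (high-spin) configuration has an unevenly filled e_g set; the Jahn–Teller theorem predicts a tetragonal distortion (typically axial elongation) to lift the degeneracy.
[Mn(OH)6]^2-: Each hydroxide is −1; balancing the −2 overall charge requires Mn(IV). Mn sits in group 7, so the d-electron count is 7 − 4 = 3. The d³ configuration leaves the e_g set evenly filled (or empty) — no strong Jahn–Teller driving force.

[Mn(acac)3]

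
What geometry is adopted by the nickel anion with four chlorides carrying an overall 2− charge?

Each chloride is −1; balancing the −2 overall charge requires Ni(II).
Group 10 minus oxidation state 2 gives a d⁸ configuration.
With 4 monodentate ligands the coordination number is 4.
Chloride is a weak-field ligand.
With weak-field ligands the CFSE gain from square planar is small, so a 3d d⁸ ion takes the sterically preferred tetrahedral geometry.

tetrahedral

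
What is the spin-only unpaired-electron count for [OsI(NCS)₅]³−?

1

Ligand charges: each iodide is −1; each isothiocyanate is −1. With an overall charge of −3 the osmium centre must be in the +3 oxidation state.
Group 8 minus oxidation state 3 gives a d⁵ configuration.
The spin state decides the count: a 5d ion has a large Δₒ and is invariably low-spin.
An octahedral low-spin d⁵ ion is t₂g⁵e_g⁰, giving 1 unpaired electron.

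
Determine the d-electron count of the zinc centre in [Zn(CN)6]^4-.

Summing ligand charges against the −4 overall charge gives an oxidation state of +2 for zinc.
Zn sits in group 12, so the d-electron count is 12 − 2 = 10.

d10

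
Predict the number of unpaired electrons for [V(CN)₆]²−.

1

Summing ligand charges against the −2 overall charge gives an oxidation state of +4 for vanadium.
Group 5 minus oxidation state 4 gives a d¹ configuration.
In an octahedral field the d¹ configuration is t₂g¹e_g⁰ (only one arrangement possible), giving 1 unpaired electron.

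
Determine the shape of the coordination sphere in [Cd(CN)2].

linear

Summing ligand charges against the 0 overall charge gives an oxidation state of +2 for cadmium.
Cadmium is a group-12 element; Cd(II) is therefore d¹⁰.
Coordination number: 2.
A d¹⁰ ion with only two ligands adopts a linear arrangement (sp hybridisation; no CFSE preference).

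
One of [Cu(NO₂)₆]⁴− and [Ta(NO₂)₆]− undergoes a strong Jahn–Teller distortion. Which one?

[Cu(NO₂)₆]⁴−: Ligand charges: each nitro (N-bound nitrite) is −1. With an overall charge of −4 the copper centre must be in the +2 oxidation state. Group 11 minus oxidation state 2 gives a d⁹ configuration. The t₂g⁶e_g³ configuration has an unevenly filled e_g set; the Jahn–Teller theorem predicts a tetragonal distortion (typically axial elongation) to lift the degeneracy.
[Ta(NO₂)₆]−: Ligand charges: each nitro (N-bound nitrite) is −1. With an overall charge of −1 the tantalum centre must be in the +5 oxidation state. Ta sits in group 5, so the d-electron count is 5 − 5 = 0. The d⁰ configuration leaves the e_g set evenly filled (or empty) — no strong Jahn–Teller driving force.

[Cu(NO₂)₆]⁴−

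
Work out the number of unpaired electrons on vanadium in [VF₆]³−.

2 unpaired electrons

Summing ligand charges against the −3 overall charge gives an oxidation state of +3 for vanadium.
Group 5 minus oxidation state 3 gives a d² configuration.
In an octahedral field the d² configuration is t₂g²e_g⁰ (only one arrangement possible), giving 2 unpaired electrons.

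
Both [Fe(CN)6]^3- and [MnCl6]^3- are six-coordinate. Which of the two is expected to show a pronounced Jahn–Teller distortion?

[MnCl6]^3-

[Fe(CN)6]^3-: Summing ligand charges against the −3 overall charge gives an oxidation state of +3 for iron. Group 8 minus oxidation state 3 gives a d⁵ configuration. Cyanide is a strong-field ligand (high in the spectrochemical series) for a first-row metal, so the complex is low-spin. The d⁵ configuration leaves the e_g set evenly filled (or empty) — no strong Jahn–Teller driving force.
[MnCl6]^3-: Ligand charges: each chloride is −1. With an overall charge of −3 the manganese centre must be in the +3 oxidation state. Manganese is a group-7 element; Mn(III) is therefore d⁴. Chloride is a weak-field ligand for a first-row metal, so the complex is high-spin. The t₂g³e_g¹ (high-spin) configuration has an unevenly filled e_g set; the Jahn–Teller theorem predicts a tetragonal distortion (typically axial elongation) to lift the degeneracy.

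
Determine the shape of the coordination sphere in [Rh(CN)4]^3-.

square planar

Summing ligand charges against the −3 overall charge gives an oxidation state of +1 for rhodium.
Group 9 minus oxidation state 1 gives a d⁸ configuration.
With 4 monodentate ligands the coordination number is 4.
A 4d d⁸ ion has a large crystal-field splitting; square planar leaves the high-energy d_{x²−y²} orbital empty and maximises CFSE.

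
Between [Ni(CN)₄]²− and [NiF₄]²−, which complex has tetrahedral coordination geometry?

[NiF₄]²−

For [Ni(CN)₄]²−: Each cyanide is −1; balancing the −2 overall charge requires Ni(II). Ni sits in group 10, so the d-electron count is 10 − 2 = 8. Cyanide is a strong-field ligand (high in the spectrochemical series). A 3d d⁸ ion with strong-field ligands gains enough CFSE to favour square planar over tetrahedral. → square planar.
For [NiF₄]²−: Ligand charges: each fluoride is −1. With an overall charge of −2 the nickel centre must be in the +2 oxidation state. Group 10 minus oxidation state 2 gives a d⁸ configuration. Fluoride is a weak-field ligand. With weak-field ligands the CFSE gain from square planar is small, so a 3d d⁸ ion takes the sterically preferred tetrahedral geometry. → tetrahedral.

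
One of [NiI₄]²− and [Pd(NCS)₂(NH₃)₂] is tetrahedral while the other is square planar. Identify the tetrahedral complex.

For [NiI₄]²−: Ligand charges: each iodide is −1. With an overall charge of −2 the nickel centre must be in the +2 oxidation state. Nickel is a group-10 element; Ni(II) is therefore d⁸. Iodide is a weak-field ligand. With weak-field ligands the CFSE gain from square planar is small, so a 3d d⁸ ion takes the sterically preferred tetrahedral geometry. → tetrahedral.
For [Pd(NCS)₂(NH₃)₂]: Summing ligand charges against the 0 overall charge gives an oxidation state of +2 for palladium. Palladium is a group-10 element; Pd(II) is therefore d⁸. A 4d d⁸ ion has a large crystal-field splitting; square planar leaves the high-energy d_{x²−y²} orbital empty and maximises CFSE. → square planar.

[NiI₄]²−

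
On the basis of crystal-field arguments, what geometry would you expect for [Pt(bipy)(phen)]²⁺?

square planar

Summing ligand charges against the +2 overall charge gives an oxidation state of +2 for platinum.
Group 10 minus oxidation state 2 gives a d⁸ configuration.
Counting donor atoms: 1×2,2′-bipyridine (bidentate) → 2 donors; 1×1,10-phenanthroline (bidentate) → 2 donors. Coordination number = 4.
A 5d d⁸ ion has a large crystal-field splitting; square planar leaves the high-energy d_{x²−y²} orbital empty and maximises CFSE.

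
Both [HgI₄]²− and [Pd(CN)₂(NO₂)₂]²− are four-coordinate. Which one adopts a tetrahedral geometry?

For [HgI₄]²−: Summing ligand charges against the −2 overall charge gives an oxidation state of +2 for mercury. Mercury is a group-12 element; Hg(II) is therefore d¹⁰. A d¹⁰ ion has no crystal-field stabilisation preference between square planar and tetrahedral, so four ligands adopt the sterically favoured tetrahedral geometry. → tetrahedral.
For [Pd(CN)₂(NO₂)₂]²−: Summing ligand charges against the −2 overall charge gives an oxidation state of +2 for palladium. Palladium is a group-10 element; Pd(II) is therefore d⁸. A 4d d⁸ ion has a large crystal-field splitting; square planar leaves the high-energy d_{x²−y²} orbital empty and maximises CFSE. → square planar.

[HgI₄]²−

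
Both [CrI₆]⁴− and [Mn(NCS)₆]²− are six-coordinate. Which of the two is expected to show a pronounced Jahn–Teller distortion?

[CrI₆]⁴−: Ligand charges: each iodide is −1. With an overall charge of −4 the chromium centre must be in the +2 oxidation state. Cr sits in group 6, so the d-electron count is 6 − 2 = 4. Iodide is a weak-field ligand for a first-row metal, so the complex is high-spin. The t₂g³e_g¹ (high-spin) configuration has an unevenly filled e_g set; the Jahn–Teller theorem predicts a tetragonal distortion (typically axial elongation) to lift the degeneracy.
[Mn(NCS)₆]²−: Each isothiocyanate is −1; balancing the −2 overall charge requires Mn(IV). Mn sits in group 7, so the d-electron count is 7 − 4 = 3. The d³ configuration leaves the e_g set evenly filled (or empty) — no strong Jahn–Teller driving force.

[CrI₆]⁴−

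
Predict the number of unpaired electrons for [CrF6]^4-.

4 unpaired electrons

Ligand charges: each fluoride is −1. With an overall charge of −4 the chromium centre must be in the +2 oxidation state.
Chromium is a group-6 element; Cr(II) is therefore d⁴.
The spin state decides the count: Fluoride is a weak-field ligand for a first-row metal, so the complex is high-spin.
An octahedral high-spin d⁴ ion is t₂g³e_g¹, giving 4 unpaired electrons.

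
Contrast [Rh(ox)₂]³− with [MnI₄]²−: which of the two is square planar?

[Rh(ox)₂]³−

For [Rh(ox)₂]³−: Summing ligand charges against the −3 overall charge gives an oxidation state of +1 for rhodium. Group 9 minus oxidation state 1 gives a d⁸ configuration. A 4d d⁸ ion has a large crystal-field splitting; square planar leaves the high-energy d_{x²−y²} orbital empty and maximises CFSE. → square planar.
For [MnI₄]²−: Each iodide is −1; balancing the −2 overall charge requires Mn(II). Mn sits in group 7, so the d-electron count is 7 − 2 = 5. A high-spin d⁵ ion has zero CFSE in either geometry, so four ligands adopt the sterically favoured tetrahedral geometry. → tetrahedral.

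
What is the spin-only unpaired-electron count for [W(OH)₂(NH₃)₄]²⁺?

Each hydroxide is −1; ammonia is neutral; balancing the +2 overall charge requires W(IV).
W sits in group 6, so the d-electron count is 6 − 4 = 2.
In an octahedral field the d² configuration is t₂g²e_g⁰ (only one arrangement possible), giving 2 unpaired electrons.

2 unpaired electrons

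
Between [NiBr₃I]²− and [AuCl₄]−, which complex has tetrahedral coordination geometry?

[NiBr₃I]²−

For [NiBr₃I]²−: Each bromide is −1; each iodide is −1; balancing the −2 overall charge requires Ni(II). Nickel is a group-10 element; Ni(II) is therefore d⁸. Bromide and iodide are weak-field ligands. With weak-field ligands the CFSE gain from square planar is small, so a 3d d⁸ ion takes the sterically preferred tetrahedral geometry. → tetrahedral.
For [AuCl₄]−: Ligand charges: each chloride is −1. With an overall charge of −1 the gold centre must be in the +3 oxidation state. Gold is a group-11 element; Au(III) is therefore d⁸. A 5d d⁸ ion has a large crystal-field splitting; square planar leaves the high-energy d_{x²−y²} orbital empty and maximises CFSE. → square planar.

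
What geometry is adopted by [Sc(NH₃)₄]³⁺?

tetrahedral

Ligand charges: ammonia is neutral. With an overall charge of +3 the scandium centre must be in the +3 oxidation state.
Scandium is a group-3 element; Sc(III) is therefore d⁰.
Coordination number: 4.
A d⁰ ion has no crystal-field stabilisation preference between square planar and tetrahedral, so four ligands adopt the sterically favoured tetrahedral geometry.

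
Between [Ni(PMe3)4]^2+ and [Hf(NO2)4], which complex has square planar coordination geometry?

For [Ni(PMe3)4]^2+: Trimethylphosphine is neutral; balancing the +2 overall charge requires Ni(II). Group 10 minus oxidation state 2 gives a d⁸ configuration. Trimethylphosphine is a strong-field ligand (high in the spectrochemical series). A 3d d⁸ ion with strong-field ligands gains enough CFSE to favour square planar over tetrahedral. → square planar.
For [Hf(NO2)4]: Ligand charges: each nitro (N-bound nitrite) is −1. With an overall charge of 0 the hafnium centre must be in the +4 oxidation state. Hafnium is a group-4 element; Hf(IV) is therefore d⁰. A d⁰ ion has no crystal-field stabilisation preference between square planar and tetrahedral, so four ligands adopt the sterically favoured tetrahedral geometry. → tetrahedral.

[Ni(PMe3)4]^2+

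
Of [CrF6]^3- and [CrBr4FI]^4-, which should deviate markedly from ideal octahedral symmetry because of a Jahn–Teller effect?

[CrF6]^3-: Summing ligand charges against the −3 overall charge gives an oxidation state of +3 for chromium. Chromium is a group-6 element; Cr(III) is therefore d³. The d³ configuration leaves the e_g set evenly filled (or empty) — no strong Jahn–Teller driving force.
[CrBr4FI]^4-: Each bromide is −1; each fluoride is −1; each iodide is −1; balancing the −4 overall charge requires Cr(II). Group 6 minus oxidation state 2 gives a d⁴ configuration. Bromide, fluoride, and iodide are weak-field ligands for a first-row metal, so the complex is high-spin. The t₂g³e_g¹ (high-spin) configuration has an unevenly filled e_g set; the Jahn–Teller theorem predicts a tetragonal distortion (typically axial elongation) to lift the degeneracy.

[CrBr4FI]^4-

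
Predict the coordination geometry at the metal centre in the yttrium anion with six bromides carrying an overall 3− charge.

octahedral

Ligand charges: each bromide is −1. With an overall charge of −3 the yttrium centre must be in the +3 oxidation state.
Yttrium is a group-3 element; Y(III) is therefore d⁰.
With 6 monodentate ligands the coordination number is 6.
Six donors around a single metal centre give an octahedral coordination sphere.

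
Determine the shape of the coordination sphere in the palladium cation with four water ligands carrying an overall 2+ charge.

square planar

Summing ligand charges against the +2 overall charge gives an oxidation state of +2 for palladium.
Group 10 minus oxidation state 2 gives a d⁸ configuration.
Coordination number: 4.
A 4d d⁸ ion has a large crystal-field splitting; square planar leaves the high-energy d_{x²−y²} orbital empty and maximises CFSE.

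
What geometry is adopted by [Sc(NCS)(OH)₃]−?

Ligand charges: each isothiocyanate is −1; each hydroxide is −1. With an overall charge of −1 the scandium centre must be in the +3 oxidation state.
Sc sits in group 3, so the d-electron count is 3 − 3 = 0.
Coordination number: 4.
A d⁰ ion has no crystal-field stabilisation preference between square planar and tetrahedral, so four ligands adopt the sterically favoured tetrahedral geometry.

tetrahedral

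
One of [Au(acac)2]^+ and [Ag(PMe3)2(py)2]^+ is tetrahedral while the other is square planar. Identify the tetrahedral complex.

For [Au(acac)2]^+: Summing ligand charges against the +1 overall charge gives an oxidation state of +3 for gold. Group 11 minus oxidation state 3 gives a d⁸ configuration. A 5d d⁸ ion has a large crystal-field splitting; square planar leaves the high-energy d_{x²−y²} orbital empty and maximises CFSE. → square planar.
For [Ag(PMe3)2(py)2]^+: Summing ligand charges against the +1 overall charge gives an oxidation state of +1 for silver. Group 11 minus oxidation state 1 gives a d¹⁰ configuration. A d¹⁰ ion has no crystal-field stabilisation preference between square planar and tetrahedral, so four ligands adopt the sterically favoured tetrahedral geometry. → tetrahedral.

[Ag(PMe3)2(py)2]^+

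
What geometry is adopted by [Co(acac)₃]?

Each acetylacetonate is −1; balancing the 0 overall charge requires Co(III).
Cobalt is a group-9 element; Co(III) is therefore d⁶.
Counting donor atoms: 3×acetylacetonate (bidentate) → 6 donors. Coordination number = 6.
Six donors around a single metal centre give an octahedral coordination sphere.

octahedral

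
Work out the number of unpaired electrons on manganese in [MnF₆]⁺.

Ligand charges: each fluoride is −1. With an overall charge of +1 the manganese centre must be in the +7 oxidation state.
Mn sits in group 7, so the d-electron count is 7 − 7 = 0.
In an octahedral field the d⁰ configuration is t₂g⁰e_g⁰, giving 0 unpaired electrons.

0 unpaired electrons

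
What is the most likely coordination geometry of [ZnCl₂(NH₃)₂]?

Summing ligand charges against the 0 overall charge gives an oxidation state of +2 for zinc.
Group 12 minus oxidation state 2 gives a d¹⁰ configuration.
With 4 monodentate ligands the coordination number is 4.
A d¹⁰ ion has no crystal-field stabilisation preference between square planar and tetrahedral, so four ligands adopt the sterically favoured tetrahedral geometry.

tetrahedral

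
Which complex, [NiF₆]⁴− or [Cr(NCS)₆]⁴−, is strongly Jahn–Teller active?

[NiF₆]⁴−: Ligand charges: each fluoride is −1. With an overall charge of −4 the nickel centre must be in the +2 oxidation state. Nickel is a group-10 element; Ni(II) is therefore d⁸. The d⁸ configuration leaves the e_g set evenly filled (or empty) — no strong Jahn–Teller driving force.
[Cr(NCS)₆]⁴−: Ligand charges: each isothiocyanate is −1. With an overall charge of −4 the chromium centre must be in the +2 oxidation state. Cr sits in group 6, so the d-electron count is 6 − 2 = 4. Isothiocyanate is a weak-field ligand for a first-row metal, so the complex is high-spin. The t₂g³e_g¹ (high-spin) configuration has an unevenly filled e_g set; the Jahn–Teller theorem predicts a tetragonal distortion (typically axial elongation) to lift the degeneracy.

[Cr(NCS)₆]⁴−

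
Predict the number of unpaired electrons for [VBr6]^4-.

3

Summing ligand charges against the −4 overall charge gives an oxidation state of +2 for vanadium.
V sits in group 5, so the d-electron count is 5 − 2 = 3.
In an octahedral field the d³ configuration is t₂g³e_g⁰ (only one arrangement possible), giving 3 unpaired electrons.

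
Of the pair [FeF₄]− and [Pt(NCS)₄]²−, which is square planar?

[Pt(NCS)₄]²−

For [FeF₄]−: Each fluoride is −1; balancing the −1 overall charge requires Fe(III). Group 8 minus oxidation state 3 gives a d⁵ configuration. A high-spin d⁵ ion has zero CFSE in either geometry, so four ligands adopt the sterically favoured tetrahedral geometry. → tetrahedral.
For [Pt(NCS)₄]²−: Summing ligand charges against the −2 overall charge gives an oxidation state of +2 for platinum. Group 10 minus oxidation state 2 gives a d⁸ configuration. A 5d d⁸ ion has a large crystal-field splitting; square planar leaves the high-energy d_{x²−y²} orbital empty and maximises CFSE. → square planar.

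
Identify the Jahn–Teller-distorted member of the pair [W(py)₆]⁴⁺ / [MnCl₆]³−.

[MnCl₆]³−

[W(py)₆]⁴⁺: Summing ligand charges against the +4 overall charge gives an oxidation state of +4 for tungsten. Tungsten is a group-6 element; W(IV) is therefore d². The d² configuration leaves the e_g set evenly filled (or empty) — no strong Jahn–Teller driving force.
[MnCl₆]³−: Each chloride is −1; balancing the −3 overall charge requires Mn(III). Mn sits in group 7, so the d-electron count is 7 − 3 = 4. Chloride is a weak-field ligand for a first-row metal, so the complex is high-spin. The t₂g³e_g¹ (high-spin) configuration has an unevenly filled e_g set; the Jahn–Teller theorem predicts a tetragonal distortion (typically axial elongation) to lift the degeneracy.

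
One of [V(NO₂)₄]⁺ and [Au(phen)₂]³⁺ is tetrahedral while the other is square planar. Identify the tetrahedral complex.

For [V(NO₂)₄]⁺: Summing ligand charges against the +1 overall charge gives an oxidation state of +5 for vanadium. V sits in group 5, so the d-electron count is 5 − 5 = 0. A d⁰ ion has no crystal-field stabilisation preference between square planar and tetrahedral, so four ligands adopt the sterically favoured tetrahedral geometry. → tetrahedral.
For [Au(phen)₂]³⁺: Summing ligand charges against the +3 overall charge gives an oxidation state of +3 for gold. Gold is a group-11 element; Au(III) is therefore d⁸. A 5d d⁸ ion has a large crystal-field splitting; square planar leaves the high-energy d_{x²−y²} orbital empty and maximises CFSE. → square planar.

[V(NO₂)₄]⁺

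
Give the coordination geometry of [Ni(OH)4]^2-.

Summing ligand charges against the −2 overall charge gives an oxidation state of +2 for nickel.
Ni sits in group 10, so the d-electron count is 10 − 2 = 8.
Coordination number: 4.
Hydroxide is a weak-field ligand.
With weak-field ligands the CFSE gain from square planar is small, so a 3d d⁸ ion takes the sterically preferred tetrahedral geometry.

tetrahedral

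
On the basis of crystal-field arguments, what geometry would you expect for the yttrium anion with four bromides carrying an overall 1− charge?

Each bromide is −1; balancing the −1 overall charge requires Y(III).
Yttrium is a group-3 element; Y(III) is therefore d⁰.
Coordination number: 4.
A d⁰ ion has no crystal-field stabilisation preference between square planar and tetrahedral, so four ligands adopt the sterically favoured tetrahedral geometry.

tetrahedral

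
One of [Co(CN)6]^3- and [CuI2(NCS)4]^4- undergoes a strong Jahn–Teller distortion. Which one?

[CuI2(NCS)4]^4-

[Co(CN)6]^3-: Ligand charges: each cyanide is −1. With an overall charge of −3 the cobalt centre must be in the +3 oxidation state. Group 9 minus oxidation state 3 gives a d⁶ configuration. Co(III) has an exceptionally large octahedral splitting and is low-spin with essentially every ligand except fluoride. The d⁶ configuration leaves the e_g set evenly filled (or empty) — no strong Jahn–Teller driving force.
[CuI2(NCS)4]^4-: Each iodide is −1; each isothiocyanate is −1; balancing the −4 overall charge requires Cu(II). Copper is a group-11 element; Cu(II) is therefore d⁹. The t₂g⁶e_g³ configuration has an unevenly filled e_g set; the Jahn–Teller theorem predicts a tetragonal distortion (typically axial elongation) to lift the degeneracy.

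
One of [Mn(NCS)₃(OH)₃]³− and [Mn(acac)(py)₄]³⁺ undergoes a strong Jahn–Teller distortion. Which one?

[Mn(NCS)₃(OH)₃]³−: Ligand charges: each isothiocyanate is −1; each hydroxide is −1. With an overall charge of −3 the manganese centre must be in the +3 oxidation state. Group 7 minus oxidation state 3 gives a d⁴ configuration. Hydroxide and isothiocyanate are weak-field ligands for a first-row metal, so the complex is high-spin. The t₂g³e_g¹ (high-spin) configuration has an unevenly filled e_g set; the Jahn–Teller theorem predicts a tetragonal distortion (typically axial elongation) to lift the degeneracy.
[Mn(acac)(py)₄]³⁺: Summing ligand charges against the +3 overall charge gives an oxidation state of +4 for manganese. Mn sits in group 7, so the d-electron count is 7 − 4 = 3. The d³ configuration leaves the e_g set evenly filled (or empty) — no strong Jahn–Teller driving force.

[Mn(NCS)₃(OH)₃]³−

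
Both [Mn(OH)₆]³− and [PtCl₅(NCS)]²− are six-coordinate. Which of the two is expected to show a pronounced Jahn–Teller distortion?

[Mn(OH)₆]³−

[Mn(OH)₆]³−: Each hydroxide is −1; balancing the −3 overall charge requires Mn(III). Manganese is a group-7 element; Mn(III) is therefore d⁴. Hydroxide is a weak-field ligand for a first-row metal, so the complex is high-spin. The t₂g³e_g¹ (high-spin) configuration has an unevenly filled e_g set; the Jahn–Teller theorem predicts a tetragonal distortion (typically axial elongation) to lift the degeneracy.
[PtCl₅(NCS)]²−: Ligand charges: each chloride is −1; each isothiocyanate is −1. With an overall charge of −2 the platinum centre must be in the +4 oxidation state. Group 10 minus oxidation state 4 gives a d⁶ configuration. A 5d ion has a large Δₒ and is invariably low-spin. The d⁶ configuration leaves the e_g set evenly filled (or empty) — no strong Jahn–Teller driving force.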